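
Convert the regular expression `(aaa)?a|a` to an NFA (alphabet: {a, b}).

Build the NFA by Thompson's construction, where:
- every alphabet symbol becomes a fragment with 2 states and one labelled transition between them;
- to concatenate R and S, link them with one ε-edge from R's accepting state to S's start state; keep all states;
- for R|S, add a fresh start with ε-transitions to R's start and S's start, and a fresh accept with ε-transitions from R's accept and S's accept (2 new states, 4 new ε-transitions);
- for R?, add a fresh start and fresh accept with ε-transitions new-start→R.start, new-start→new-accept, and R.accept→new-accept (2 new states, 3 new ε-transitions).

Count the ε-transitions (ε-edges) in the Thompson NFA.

Recursing over subexpressions:
Each of the 5 symbol leaves contributes 0 ε-transitions.
  aaa → 2 ε-transitions
  (aaa)? → 5 ε-transitions
  (aaa)?a → 6 ε-transitions
  (aaa)?a|a → 10 ε-transitions

10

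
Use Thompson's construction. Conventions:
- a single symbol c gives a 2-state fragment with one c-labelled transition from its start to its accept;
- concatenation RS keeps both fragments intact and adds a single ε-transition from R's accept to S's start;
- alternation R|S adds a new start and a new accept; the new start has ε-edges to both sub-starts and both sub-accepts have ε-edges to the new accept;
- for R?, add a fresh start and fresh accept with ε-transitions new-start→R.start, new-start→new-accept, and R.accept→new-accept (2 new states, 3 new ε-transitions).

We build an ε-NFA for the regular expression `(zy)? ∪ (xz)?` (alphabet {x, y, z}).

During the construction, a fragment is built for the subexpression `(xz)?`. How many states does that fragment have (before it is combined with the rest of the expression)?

Fragment for `(xz)?`:
Each of the 2 symbol leaves contributes a 2-state fragment.
  xz — 4 states
  (xz)? — 6 states

6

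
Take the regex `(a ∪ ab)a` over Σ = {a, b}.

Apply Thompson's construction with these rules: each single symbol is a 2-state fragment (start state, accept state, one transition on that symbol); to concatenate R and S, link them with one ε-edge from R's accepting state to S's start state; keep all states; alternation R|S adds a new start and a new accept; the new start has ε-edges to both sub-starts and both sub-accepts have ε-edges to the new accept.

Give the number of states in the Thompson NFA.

10

Recursing over subexpressions:
Each of the 4 symbol leaves contributes a 2-state fragment.
  ab — 4 states
  a ∪ ab — 8 states
  (a ∪ ab)a — 10 states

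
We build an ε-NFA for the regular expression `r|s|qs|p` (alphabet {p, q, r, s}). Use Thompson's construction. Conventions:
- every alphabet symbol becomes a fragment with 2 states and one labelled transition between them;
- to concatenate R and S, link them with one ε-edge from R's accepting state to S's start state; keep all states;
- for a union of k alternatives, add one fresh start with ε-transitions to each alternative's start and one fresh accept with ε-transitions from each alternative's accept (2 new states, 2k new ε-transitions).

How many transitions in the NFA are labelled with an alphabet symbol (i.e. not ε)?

5

Bottom-up over the parse tree:
Each of the 5 symbol leaves contributes exactly 1 symbol transition.
  qs : 2 symbol transitions
  r|s|qs|p : 5 symbol transitions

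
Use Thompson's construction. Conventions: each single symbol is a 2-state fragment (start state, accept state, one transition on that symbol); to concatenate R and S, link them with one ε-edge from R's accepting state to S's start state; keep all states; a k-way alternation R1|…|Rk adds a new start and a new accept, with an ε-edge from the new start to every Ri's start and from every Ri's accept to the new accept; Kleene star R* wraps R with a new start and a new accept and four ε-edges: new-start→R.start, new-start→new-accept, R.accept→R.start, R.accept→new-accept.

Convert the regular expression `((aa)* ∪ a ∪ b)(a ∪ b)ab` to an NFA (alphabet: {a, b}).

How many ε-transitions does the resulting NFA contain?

18

Bottom-up over the parse tree:
Each of the 8 symbol leaves contributes 0 ε-transitions.
  aa → 1 ε-transition
  (aa)* → 5 ε-transitions
  (aa)* ∪ a ∪ b → 11 ε-transitions
  a ∪ b → 4 ε-transitions
  ((aa)* ∪ a ∪ b)(a ∪ b)ab → 18 ε-transitions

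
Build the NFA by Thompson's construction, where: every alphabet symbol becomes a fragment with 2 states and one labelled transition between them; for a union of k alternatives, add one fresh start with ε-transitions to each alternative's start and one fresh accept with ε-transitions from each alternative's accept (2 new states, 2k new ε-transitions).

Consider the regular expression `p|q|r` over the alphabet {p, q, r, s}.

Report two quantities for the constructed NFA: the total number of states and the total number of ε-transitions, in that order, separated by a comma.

8, 6

Recursing over subexpressions:
Each of the 3 symbol leaves contributes 2 states and 0 ε-transitions.
  p|q|r = 8 states, 6 ε-transitions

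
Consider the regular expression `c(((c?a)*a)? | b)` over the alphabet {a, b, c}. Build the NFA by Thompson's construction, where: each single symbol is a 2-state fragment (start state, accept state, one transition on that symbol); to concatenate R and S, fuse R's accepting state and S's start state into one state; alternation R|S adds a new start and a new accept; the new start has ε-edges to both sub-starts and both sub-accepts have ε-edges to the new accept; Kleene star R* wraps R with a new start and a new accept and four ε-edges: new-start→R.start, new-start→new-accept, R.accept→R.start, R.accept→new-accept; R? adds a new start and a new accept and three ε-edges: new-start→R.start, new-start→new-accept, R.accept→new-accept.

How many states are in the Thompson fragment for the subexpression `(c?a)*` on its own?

7

Fragment for `(c?a)*`:
Each of the 2 symbol leaves contributes a 2-state fragment.
  c? : 4 states
  c?a : 5 states
  (c?a)* : 7 states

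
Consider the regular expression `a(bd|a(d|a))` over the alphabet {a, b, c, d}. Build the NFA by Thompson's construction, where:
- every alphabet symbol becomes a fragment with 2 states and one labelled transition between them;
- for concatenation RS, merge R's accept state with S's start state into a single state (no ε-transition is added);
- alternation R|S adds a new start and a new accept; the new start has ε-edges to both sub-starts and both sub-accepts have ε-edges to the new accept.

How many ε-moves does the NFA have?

8

Bottom-up over the parse tree:
Each of the 6 symbol leaves contributes 0 ε-transitions.
  bd = 0 ε-transitions
  d|a = 4 ε-transitions
  a(d|a) = 4 ε-transitions
  bd|a(d|a) = 8 ε-transitions
  a(bd|a(d|a)) = 8 ε-transitions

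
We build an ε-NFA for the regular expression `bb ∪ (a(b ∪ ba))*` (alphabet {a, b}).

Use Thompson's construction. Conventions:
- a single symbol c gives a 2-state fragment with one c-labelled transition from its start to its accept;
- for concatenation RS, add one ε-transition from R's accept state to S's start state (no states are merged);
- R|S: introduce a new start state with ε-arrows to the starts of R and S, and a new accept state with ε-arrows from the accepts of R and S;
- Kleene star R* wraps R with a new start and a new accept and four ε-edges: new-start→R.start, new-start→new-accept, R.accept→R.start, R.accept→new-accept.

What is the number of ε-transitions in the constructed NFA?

Recursing over subexpressions:
Each of the 6 symbol leaves contributes 0 ε-transitions.
  bb — 1 ε-transition
  ba — 1 ε-transition
  b ∪ ba — 5 ε-transitions
  a(b ∪ ba) — 6 ε-transitions
  (a(b ∪ ba))* — 10 ε-transitions
  bb ∪ (a(b ∪ ba))* — 15 ε-transitions

15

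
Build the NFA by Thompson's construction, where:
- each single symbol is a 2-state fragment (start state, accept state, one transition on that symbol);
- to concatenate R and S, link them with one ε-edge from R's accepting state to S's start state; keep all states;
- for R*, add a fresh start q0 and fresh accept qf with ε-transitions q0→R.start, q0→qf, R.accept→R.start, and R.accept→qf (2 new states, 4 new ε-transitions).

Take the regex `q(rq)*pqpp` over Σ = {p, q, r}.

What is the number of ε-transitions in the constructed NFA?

Per subexpression:
Each of the 7 symbol leaves contributes 0 ε-transitions.
  rq → 1 ε-transition
  (rq)* → 5 ε-transitions
  q(rq)*pqpp → 10 ε-transitions

10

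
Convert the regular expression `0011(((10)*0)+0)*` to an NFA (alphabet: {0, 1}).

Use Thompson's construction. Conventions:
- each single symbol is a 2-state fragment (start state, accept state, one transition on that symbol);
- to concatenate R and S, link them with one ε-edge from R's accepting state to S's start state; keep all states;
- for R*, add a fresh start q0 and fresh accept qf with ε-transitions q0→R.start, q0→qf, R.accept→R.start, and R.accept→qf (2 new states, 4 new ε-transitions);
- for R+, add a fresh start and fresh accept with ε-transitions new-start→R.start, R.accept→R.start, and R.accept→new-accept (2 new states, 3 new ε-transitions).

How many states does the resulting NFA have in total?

Per subexpression:
Each of the 8 symbol leaves contributes a 2-state fragment.
  10 = 4 states
  (10)* = 6 states
  (10)*0 = 8 states
  ((10)*0)+ = 10 states
  ((10)*0)+0 = 12 states
  (((10)*0)+0)* = 14 states
  0011(((10)*0)+0)* = 22 states

22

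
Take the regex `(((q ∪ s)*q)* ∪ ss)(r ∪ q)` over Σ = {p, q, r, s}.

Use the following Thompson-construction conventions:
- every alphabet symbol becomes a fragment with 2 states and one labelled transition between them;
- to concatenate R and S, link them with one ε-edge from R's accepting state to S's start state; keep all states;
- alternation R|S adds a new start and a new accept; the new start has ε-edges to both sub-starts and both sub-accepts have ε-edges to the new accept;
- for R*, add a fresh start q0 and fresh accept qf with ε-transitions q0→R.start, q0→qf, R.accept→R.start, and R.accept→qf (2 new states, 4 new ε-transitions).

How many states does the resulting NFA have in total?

24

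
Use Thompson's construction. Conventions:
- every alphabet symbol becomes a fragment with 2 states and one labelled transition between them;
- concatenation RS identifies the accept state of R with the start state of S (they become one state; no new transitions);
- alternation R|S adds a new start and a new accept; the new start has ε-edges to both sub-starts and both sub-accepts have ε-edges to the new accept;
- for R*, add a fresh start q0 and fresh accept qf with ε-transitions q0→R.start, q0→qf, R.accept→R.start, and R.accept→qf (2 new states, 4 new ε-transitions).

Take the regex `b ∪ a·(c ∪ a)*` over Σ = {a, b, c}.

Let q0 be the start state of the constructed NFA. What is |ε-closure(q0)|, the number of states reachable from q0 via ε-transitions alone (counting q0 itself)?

3

Work bottom-up. For each fragment F, track |ε-closure(F.start)| and whether F's accept lies in that closure (i.e. whether F accepts ε). A single-symbol fragment has closure size 1 and does not accept ε.
  c ∪ a → |ε-closure| = 1 + 1 + 1 = 3 (the new accept is not ε-reachable since no branch accepts ε)
  (c ∪ a)* → new start has ε-edges to the inner start and to the new accept, so |ε-closure| = 2 + 3 = 5
  a·(c ∪ a)* → same as the first factor's closure: |ε-closure| = 1
  b ∪ a·(c ∪ a)* → |ε-closure| = 1 + 1 + 1 = 3 (the new accept is not ε-reachable since no branch accepts ε)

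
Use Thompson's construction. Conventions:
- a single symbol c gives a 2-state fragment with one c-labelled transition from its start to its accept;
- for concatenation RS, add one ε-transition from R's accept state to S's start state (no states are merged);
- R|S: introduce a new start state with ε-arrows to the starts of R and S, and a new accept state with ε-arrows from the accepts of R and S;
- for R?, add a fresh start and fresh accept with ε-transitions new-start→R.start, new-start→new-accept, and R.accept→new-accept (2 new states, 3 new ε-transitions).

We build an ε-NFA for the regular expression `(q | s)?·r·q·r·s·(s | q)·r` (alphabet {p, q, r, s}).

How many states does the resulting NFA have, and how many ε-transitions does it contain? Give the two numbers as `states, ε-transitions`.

24, 17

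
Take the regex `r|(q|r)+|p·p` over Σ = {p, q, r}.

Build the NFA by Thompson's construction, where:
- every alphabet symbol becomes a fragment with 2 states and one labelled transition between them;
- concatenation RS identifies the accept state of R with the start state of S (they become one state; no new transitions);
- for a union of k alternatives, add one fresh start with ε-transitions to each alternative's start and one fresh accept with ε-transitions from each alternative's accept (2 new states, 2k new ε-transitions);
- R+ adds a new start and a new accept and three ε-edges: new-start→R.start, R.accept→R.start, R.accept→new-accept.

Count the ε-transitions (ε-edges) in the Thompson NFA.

13

Per subexpression:
Each of the 5 symbol leaves contributes 0 ε-transitions.
  q|r — 4 ε-transitions
  (q|r)+ — 7 ε-transitions
  p·p — 0 ε-transitions
  r|(q|r)+|p·p — 13 ε-transitions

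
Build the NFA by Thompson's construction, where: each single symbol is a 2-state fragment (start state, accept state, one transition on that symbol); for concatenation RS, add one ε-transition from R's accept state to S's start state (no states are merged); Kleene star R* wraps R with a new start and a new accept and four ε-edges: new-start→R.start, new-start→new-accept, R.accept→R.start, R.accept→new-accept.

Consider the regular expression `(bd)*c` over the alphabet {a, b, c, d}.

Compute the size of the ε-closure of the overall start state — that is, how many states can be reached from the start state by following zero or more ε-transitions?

4

Compute the ε-closure size of each fragment's start state recursively; a symbol fragment's start has no outgoing ε-edge, so its closure is just itself (size 1).
  bd → same as the first factor's closure: C = 1
  (bd)* → new start has ε-edges to the inner start and to the new accept, so C = 2 + 1 = 3
  (bd)*c → the left operand accepts ε, so the closure extends into the next operand (via the concat ε-link); C = 3 + 1 = 4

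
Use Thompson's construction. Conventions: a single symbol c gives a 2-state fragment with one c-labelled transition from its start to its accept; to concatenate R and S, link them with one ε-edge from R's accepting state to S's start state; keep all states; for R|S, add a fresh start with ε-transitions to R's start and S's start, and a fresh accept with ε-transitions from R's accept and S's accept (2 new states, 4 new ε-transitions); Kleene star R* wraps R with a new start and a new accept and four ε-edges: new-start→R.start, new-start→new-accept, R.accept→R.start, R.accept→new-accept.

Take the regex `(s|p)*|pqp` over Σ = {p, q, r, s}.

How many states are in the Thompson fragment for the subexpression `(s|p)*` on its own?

8

Fragment for `(s|p)*`:
Each of the 2 symbol leaves contributes a 2-state fragment.
  s|p → 6 states
  (s|p)* → 8 states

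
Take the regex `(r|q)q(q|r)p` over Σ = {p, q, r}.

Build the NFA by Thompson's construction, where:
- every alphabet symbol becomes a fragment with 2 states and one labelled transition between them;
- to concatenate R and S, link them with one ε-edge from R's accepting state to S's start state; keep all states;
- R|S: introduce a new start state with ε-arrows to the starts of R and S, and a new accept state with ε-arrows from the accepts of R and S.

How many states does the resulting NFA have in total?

By structural recursion:
Each of the 6 symbol leaves contributes a 2-state fragment.
  r|q : 6 states
  q|r : 6 states
  (r|q)q(q|r)p : 16 states

16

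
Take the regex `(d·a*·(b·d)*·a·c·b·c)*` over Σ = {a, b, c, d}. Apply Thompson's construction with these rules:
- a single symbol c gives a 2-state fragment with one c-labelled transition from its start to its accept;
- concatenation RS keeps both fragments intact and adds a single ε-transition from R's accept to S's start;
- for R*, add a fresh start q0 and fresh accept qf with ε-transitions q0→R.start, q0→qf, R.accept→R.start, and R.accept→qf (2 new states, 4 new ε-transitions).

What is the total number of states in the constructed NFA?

22

Recursing over subexpressions:
Each of the 8 symbol leaves contributes a 2-state fragment.
  a* — 4 states
  b·d — 4 states
  (b·d)* — 6 states
  d·a*·(b·d)*·a·c·b·c — 20 states
  (d·a*·(b·d)*·a·c·b·c)* — 22 states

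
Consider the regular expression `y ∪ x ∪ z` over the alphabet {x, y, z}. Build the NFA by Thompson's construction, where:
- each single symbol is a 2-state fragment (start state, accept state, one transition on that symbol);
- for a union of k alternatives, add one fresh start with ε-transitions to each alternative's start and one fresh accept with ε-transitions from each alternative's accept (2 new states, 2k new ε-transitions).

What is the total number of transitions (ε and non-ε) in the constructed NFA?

Bottom-up over the parse tree:
Each of the 3 symbol leaves contributes 1 transition (1 symbol, 0 ε).
  y ∪ x ∪ z → 9 transitions (3 symbol, 6 ε)

9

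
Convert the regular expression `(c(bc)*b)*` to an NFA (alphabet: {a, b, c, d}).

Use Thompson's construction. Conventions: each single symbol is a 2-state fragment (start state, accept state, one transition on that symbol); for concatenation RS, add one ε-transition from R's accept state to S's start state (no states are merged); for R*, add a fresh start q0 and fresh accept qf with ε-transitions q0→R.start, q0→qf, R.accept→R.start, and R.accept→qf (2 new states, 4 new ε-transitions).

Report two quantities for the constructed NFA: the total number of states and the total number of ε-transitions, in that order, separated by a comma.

Bottom-up over the parse tree:
Each of the 4 symbol leaves contributes 2 states and 0 ε-transitions.
  bc : 4 states, 1 ε-transition
  (bc)* : 6 states, 5 ε-transitions
  c(bc)*b : 10 states, 7 ε-transitions
  (c(bc)*b)* : 12 states, 11 ε-transitions

12, 11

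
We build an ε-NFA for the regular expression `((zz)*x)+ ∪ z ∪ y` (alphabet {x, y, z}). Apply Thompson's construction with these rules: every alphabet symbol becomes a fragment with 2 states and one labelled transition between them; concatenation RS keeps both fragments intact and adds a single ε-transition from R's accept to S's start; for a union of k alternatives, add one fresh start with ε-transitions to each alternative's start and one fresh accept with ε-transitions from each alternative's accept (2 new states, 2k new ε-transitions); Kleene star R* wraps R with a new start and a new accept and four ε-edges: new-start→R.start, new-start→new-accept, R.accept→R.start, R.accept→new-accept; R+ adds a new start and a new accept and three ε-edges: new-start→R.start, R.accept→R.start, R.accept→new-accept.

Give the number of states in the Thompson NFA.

16

Per subexpression:
Each of the 5 symbol leaves contributes a 2-state fragment.
  zz — 4 states
  (zz)* — 6 states
  (zz)*x — 8 states
  ((zz)*x)+ — 10 states
  ((zz)*x)+ ∪ z ∪ y — 16 states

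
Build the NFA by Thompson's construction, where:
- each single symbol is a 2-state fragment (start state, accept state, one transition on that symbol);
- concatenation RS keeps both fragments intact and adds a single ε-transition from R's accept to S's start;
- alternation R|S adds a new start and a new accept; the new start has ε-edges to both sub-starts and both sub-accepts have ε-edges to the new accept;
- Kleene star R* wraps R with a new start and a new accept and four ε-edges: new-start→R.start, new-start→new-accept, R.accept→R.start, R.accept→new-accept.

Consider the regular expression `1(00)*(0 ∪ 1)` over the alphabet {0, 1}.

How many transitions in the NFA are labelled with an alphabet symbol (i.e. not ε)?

5

By structural recursion:
Each of the 5 symbol leaves contributes exactly 1 symbol transition.
  00 → 2 symbol transitions
  (00)* → 2 symbol transitions
  0 ∪ 1 → 2 symbol transitions
  1(00)*(0 ∪ 1) → 5 symbol transitions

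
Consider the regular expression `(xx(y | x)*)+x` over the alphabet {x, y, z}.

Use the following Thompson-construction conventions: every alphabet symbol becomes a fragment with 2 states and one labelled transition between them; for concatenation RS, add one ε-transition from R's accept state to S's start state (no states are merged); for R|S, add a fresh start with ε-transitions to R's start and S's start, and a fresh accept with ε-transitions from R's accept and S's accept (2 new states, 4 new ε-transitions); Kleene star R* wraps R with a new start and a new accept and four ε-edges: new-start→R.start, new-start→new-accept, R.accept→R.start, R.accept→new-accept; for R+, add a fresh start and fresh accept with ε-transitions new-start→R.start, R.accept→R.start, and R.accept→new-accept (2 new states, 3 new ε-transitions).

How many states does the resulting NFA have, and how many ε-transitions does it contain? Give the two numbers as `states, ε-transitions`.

Per subexpression:
Each of the 5 symbol leaves contributes 2 states and 0 ε-transitions.
  y | x → 6 states, 4 ε-transitions
  (y | x)* → 8 states, 8 ε-transitions
  xx(y | x)* → 12 states, 10 ε-transitions
  (xx(y | x)*)+ → 14 states, 13 ε-transitions
  (xx(y | x)*)+x → 16 states, 14 ε-transitions

16, 14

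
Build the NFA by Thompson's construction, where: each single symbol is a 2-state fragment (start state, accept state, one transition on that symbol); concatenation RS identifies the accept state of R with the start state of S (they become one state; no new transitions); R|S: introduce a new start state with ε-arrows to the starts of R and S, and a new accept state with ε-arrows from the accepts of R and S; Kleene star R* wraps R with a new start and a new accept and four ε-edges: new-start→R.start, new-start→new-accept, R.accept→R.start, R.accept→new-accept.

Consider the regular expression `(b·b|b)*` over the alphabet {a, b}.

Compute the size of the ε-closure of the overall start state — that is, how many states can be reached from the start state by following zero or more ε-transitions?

Let C(F) = |ε-closure(F.start)| within fragment F, and note whether F accepts ε. Symbol fragments have C = 1 and do not accept ε. Then:
  b·b — same as the first factor's closure: |closure| = 1
  b·b|b — |closure| = 1 + 1 + 1 = 3 (the new accept is not ε-reachable since no branch accepts ε)
  (b·b|b)* — new start has ε-edges to the inner start and to the new accept, so |closure| = 2 + 3 = 5

5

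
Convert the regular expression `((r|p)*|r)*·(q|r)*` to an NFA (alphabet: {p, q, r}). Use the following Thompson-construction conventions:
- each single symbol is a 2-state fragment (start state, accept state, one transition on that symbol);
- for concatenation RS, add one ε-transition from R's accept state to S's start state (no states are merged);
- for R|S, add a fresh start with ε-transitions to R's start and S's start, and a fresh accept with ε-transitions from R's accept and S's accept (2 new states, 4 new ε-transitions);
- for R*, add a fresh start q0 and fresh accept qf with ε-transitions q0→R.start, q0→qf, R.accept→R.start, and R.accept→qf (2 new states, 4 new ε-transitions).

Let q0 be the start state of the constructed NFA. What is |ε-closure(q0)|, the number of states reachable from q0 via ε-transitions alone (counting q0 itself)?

Work bottom-up. For each fragment F, track |ε-closure(F.start)| and whether F's accept lies in that closure (i.e. whether F accepts ε). A single-symbol fragment has closure size 1 and does not accept ε.
  r|p → |closure| = 1 + 1 + 1 = 3 (the new accept is not ε-reachable since no branch accepts ε)
  (r|p)* → the star's fresh start ε-reaches both the body's start and the fresh accept: |closure| = 2 + 3 = 5
  (r|p)*|r → new start ε-reaches every alternative's start; at least one alternative accepts ε, so the union's new accept is reached too: |closure| = 1 + 5 + 1 + 1 = 8
  ((r|p)*|r)* → the star's fresh start ε-reaches both the body's start and the fresh accept: |closure| = 2 + 8 = 10
  q|r → |closure| = 1 + 1 + 1 = 3 (the new accept is not ε-reachable since no branch accepts ε)
  (q|r)* → the star's fresh start ε-reaches both the body's start and the fresh accept: |closure| = 2 + 3 = 5
  ((r|p)*|r)*·(q|r)* → the left operand accepts ε, so the closure extends into the next operand (via the concat ε-link); |closure| = 10 + 5 = 15

15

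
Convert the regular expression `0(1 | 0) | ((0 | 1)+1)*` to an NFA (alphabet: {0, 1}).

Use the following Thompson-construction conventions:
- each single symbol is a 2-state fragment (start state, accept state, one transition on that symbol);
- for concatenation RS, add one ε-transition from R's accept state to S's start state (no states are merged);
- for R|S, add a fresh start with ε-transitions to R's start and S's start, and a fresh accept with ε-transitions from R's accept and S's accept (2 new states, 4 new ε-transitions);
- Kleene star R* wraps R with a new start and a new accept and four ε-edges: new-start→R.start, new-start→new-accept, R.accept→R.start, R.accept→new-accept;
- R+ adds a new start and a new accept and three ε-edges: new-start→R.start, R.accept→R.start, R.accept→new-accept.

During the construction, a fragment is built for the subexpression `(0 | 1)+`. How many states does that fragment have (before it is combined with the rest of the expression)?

Fragment for `(0 | 1)+`:
Each of the 2 symbol leaves contributes a 2-state fragment.
  0 | 1 → 6 states
  (0 | 1)+ → 8 states

8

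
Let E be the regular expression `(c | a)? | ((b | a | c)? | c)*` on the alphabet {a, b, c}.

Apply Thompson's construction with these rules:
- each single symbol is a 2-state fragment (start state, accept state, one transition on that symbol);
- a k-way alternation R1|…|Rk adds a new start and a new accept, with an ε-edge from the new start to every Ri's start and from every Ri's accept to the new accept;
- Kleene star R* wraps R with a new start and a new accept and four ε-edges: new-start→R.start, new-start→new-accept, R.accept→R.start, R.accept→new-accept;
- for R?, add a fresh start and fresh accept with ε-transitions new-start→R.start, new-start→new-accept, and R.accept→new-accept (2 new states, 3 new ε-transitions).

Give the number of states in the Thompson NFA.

26

By structural recursion:
Each of the 6 symbol leaves contributes a 2-state fragment.
  c | a → 6 states
  (c | a)? → 8 states
  b | a | c → 8 states
  (b | a | c)? → 10 states
  (b | a | c)? | c → 14 states
  ((b | a | c)? | c)* → 16 states
  (c | a)? | ((b | a | c)? | c)* → 26 states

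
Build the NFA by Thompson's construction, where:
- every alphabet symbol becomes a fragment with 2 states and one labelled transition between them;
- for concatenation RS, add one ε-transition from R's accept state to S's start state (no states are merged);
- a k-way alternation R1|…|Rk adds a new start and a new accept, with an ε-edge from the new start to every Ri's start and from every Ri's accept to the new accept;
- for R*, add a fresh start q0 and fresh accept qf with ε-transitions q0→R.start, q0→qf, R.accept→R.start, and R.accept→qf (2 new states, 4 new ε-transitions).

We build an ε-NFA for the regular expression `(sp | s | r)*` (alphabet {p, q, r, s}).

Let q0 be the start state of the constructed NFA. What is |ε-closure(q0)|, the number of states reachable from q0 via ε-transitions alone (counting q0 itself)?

6

Work bottom-up. For each fragment F, track |ε-closure(F.start)| and whether F's accept lies in that closure (i.e. whether F accepts ε). A single-symbol fragment has closure size 1 and does not accept ε.
  sp : |ε-closure| equals the left operand's closure size = 1 (its accept is not ε-reachable, so the closure stops there)
  sp | s | r : |ε-closure| = 1 + 1 + 1 + 1 = 4 (the new accept is not ε-reachable since no branch accepts ε)
  (sp | s | r)* : the star's fresh start ε-reaches both the body's start and the fresh accept: |ε-closure| = 2 + 4 = 6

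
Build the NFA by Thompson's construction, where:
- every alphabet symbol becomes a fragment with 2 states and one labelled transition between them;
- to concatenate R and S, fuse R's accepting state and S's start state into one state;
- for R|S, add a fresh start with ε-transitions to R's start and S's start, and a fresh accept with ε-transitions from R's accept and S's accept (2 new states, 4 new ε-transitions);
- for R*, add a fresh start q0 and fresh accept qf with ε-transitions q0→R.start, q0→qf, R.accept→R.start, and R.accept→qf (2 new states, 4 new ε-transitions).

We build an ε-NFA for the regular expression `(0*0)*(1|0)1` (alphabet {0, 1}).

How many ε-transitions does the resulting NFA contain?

12

Recursing over subexpressions:
Each of the 5 symbol leaves contributes 0 ε-transitions.
  0* : 4 ε-transitions
  0*0 : 4 ε-transitions
  (0*0)* : 8 ε-transitions
  1|0 : 4 ε-transitions
  (0*0)*(1|0)1 : 12 ε-transitions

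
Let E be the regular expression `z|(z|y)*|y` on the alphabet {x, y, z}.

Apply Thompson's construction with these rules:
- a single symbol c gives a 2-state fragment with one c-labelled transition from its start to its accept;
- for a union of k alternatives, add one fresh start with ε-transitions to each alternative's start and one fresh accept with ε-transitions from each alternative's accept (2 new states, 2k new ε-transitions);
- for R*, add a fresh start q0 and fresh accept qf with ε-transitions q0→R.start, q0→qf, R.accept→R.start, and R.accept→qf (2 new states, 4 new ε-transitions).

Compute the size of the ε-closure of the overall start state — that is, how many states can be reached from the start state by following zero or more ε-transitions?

Compute the ε-closure size of each fragment's start state recursively; a symbol fragment's start has no outgoing ε-edge, so its closure is just itself (size 1).
  z|y — new start ε-reaches every alternative's start; none of them accept ε, so the new accept is not reached: |ε-closure| = 1 + 1 + 1 = 3
  (z|y)* — |ε-closure| = 1 (new start) + 3 (body) + 1 (new accept) = 5
  z|(z|y)*|y — new start ε-reaches every alternative's start; at least one alternative accepts ε, so the union's new accept is reached too: |ε-closure| = 1 + 1 + 5 + 1 + 1 = 9

9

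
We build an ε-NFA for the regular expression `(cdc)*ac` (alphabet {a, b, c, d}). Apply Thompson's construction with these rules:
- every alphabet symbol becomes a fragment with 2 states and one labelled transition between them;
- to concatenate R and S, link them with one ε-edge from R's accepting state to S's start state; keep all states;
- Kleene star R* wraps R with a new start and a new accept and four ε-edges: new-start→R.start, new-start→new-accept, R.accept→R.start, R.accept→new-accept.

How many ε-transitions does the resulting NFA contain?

8

Recursing over subexpressions:
Each of the 5 symbol leaves contributes 0 ε-transitions.
  cdc : 2 ε-transitions
  (cdc)* : 6 ε-transitions
  (cdc)*ac : 8 ε-transitions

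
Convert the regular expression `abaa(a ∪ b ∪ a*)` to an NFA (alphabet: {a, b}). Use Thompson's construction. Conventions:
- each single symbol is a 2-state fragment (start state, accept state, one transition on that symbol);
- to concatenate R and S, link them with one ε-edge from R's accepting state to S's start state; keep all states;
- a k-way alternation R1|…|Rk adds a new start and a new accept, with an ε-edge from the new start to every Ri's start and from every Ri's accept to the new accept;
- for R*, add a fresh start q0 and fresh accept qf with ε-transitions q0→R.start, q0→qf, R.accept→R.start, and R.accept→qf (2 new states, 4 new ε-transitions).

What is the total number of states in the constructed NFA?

18

Per subexpression:
Each of the 7 symbol leaves contributes a 2-state fragment.
  a* = 4 states
  a ∪ b ∪ a* = 10 states
  abaa(a ∪ b ∪ a*) = 18 states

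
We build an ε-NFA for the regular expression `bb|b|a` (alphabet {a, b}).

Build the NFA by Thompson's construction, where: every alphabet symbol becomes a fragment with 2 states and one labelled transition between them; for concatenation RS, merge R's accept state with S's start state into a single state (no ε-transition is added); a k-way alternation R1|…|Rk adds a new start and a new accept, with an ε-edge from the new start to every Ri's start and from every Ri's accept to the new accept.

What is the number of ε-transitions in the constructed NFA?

Building bottom-up:
Each of the 4 symbol leaves contributes 0 ε-transitions.
  bb = 0 ε-transitions
  bb|b|a = 6 ε-transitions

6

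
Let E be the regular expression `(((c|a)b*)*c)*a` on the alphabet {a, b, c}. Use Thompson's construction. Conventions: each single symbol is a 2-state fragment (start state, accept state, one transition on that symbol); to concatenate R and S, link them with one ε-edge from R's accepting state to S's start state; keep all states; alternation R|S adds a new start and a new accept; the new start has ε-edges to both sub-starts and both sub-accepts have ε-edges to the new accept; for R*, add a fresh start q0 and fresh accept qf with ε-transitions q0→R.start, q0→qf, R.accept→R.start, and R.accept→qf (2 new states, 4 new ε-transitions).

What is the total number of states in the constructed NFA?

18

Bottom-up over the parse tree:
Each of the 5 symbol leaves contributes a 2-state fragment.
  c|a : 6 states
  b* : 4 states
  (c|a)b* : 10 states
  ((c|a)b*)* : 12 states
  ((c|a)b*)*c : 14 states
  (((c|a)b*)*c)* : 16 states
  (((c|a)b*)*c)*a : 18 states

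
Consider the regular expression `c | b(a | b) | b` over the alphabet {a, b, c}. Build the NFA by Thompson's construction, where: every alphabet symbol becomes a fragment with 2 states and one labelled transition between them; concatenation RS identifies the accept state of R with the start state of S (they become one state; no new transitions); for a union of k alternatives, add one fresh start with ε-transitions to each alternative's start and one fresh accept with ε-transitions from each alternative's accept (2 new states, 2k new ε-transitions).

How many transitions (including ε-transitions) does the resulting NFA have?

By structural recursion:
Each of the 5 symbol leaves contributes 1 transition (1 symbol, 0 ε).
  a | b → 6 transitions (2 symbol, 4 ε)
  b(a | b) → 7 transitions (3 symbol, 4 ε)
  c | b(a | b) | b → 15 transitions (5 symbol, 10 ε)

15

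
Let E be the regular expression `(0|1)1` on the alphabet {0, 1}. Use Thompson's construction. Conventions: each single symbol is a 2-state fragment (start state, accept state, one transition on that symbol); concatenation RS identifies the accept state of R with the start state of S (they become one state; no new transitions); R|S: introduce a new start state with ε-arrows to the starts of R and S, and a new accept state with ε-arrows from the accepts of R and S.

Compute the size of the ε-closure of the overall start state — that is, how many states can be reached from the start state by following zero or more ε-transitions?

Compute the ε-closure size of each fragment's start state recursively; a symbol fragment's start has no outgoing ε-edge, so its closure is just itself (size 1).
  0|1 : new start ε-reaches every alternative's start; none of them accept ε, so the new accept is not reached: |ε-closure| = 1 + 1 + 1 = 3
  (0|1)1 : |ε-closure| equals the left operand's closure size = 3 (its accept is not ε-reachable, so the closure stops there)

3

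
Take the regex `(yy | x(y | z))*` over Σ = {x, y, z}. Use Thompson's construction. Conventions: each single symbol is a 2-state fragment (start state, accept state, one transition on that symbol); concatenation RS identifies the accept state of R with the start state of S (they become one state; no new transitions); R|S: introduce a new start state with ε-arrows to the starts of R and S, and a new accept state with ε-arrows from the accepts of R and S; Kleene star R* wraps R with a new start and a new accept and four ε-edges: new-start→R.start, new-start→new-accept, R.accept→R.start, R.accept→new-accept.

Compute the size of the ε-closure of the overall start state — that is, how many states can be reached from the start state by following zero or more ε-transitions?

Let C(F) = |ε-closure(F.start)| within fragment F, and note whether F accepts ε. Symbol fragments have C = 1 and do not accept ε. Then:
  yy → |ε-closure| equals the left operand's closure size = 1 (its accept is not ε-reachable, so the closure stops there)
  y | z → new start ε-reaches every alternative's start; none of them accept ε, so the new accept is not reached: |ε-closure| = 1 + 1 + 1 = 3
  x(y | z) → |ε-closure| equals the left operand's closure size = 1 (its accept is not ε-reachable, so the closure stops there)
  yy | x(y | z) → |ε-closure| = 1 + 1 + 1 = 3 (the new accept is not ε-reachable since no branch accepts ε)
  (yy | x(y | z))* → the star's fresh start ε-reaches both the body's start and the fresh accept: |ε-closure| = 2 + 3 = 5

5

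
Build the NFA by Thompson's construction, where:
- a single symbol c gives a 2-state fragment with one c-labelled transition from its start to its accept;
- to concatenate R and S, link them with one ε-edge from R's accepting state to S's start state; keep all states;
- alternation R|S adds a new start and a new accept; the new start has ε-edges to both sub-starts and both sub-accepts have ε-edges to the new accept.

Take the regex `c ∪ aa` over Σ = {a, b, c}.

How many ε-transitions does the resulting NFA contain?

5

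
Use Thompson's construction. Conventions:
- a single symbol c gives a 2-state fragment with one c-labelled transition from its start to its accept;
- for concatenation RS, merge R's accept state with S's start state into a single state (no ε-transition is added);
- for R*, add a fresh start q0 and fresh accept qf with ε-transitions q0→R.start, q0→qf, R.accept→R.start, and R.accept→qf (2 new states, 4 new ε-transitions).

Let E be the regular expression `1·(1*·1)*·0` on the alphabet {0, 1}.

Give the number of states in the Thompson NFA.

9

Per subexpression:
Each of the 4 symbol leaves contributes a 2-state fragment.
  1* : 4 states
  1*·1 : 5 states
  (1*·1)* : 7 states
  1·(1*·1)*·0 : 9 states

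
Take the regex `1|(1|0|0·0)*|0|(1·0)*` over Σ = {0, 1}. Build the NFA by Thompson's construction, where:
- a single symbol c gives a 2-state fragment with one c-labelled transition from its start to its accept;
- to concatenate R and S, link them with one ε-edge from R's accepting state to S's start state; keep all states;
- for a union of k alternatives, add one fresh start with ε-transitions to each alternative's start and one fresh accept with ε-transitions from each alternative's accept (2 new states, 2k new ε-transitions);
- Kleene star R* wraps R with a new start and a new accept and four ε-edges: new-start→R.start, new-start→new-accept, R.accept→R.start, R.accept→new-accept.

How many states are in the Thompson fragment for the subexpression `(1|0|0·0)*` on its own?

Fragment for `(1|0|0·0)*`:
Each of the 4 symbol leaves contributes a 2-state fragment.
  0·0 — 4 states
  1|0|0·0 — 10 states
  (1|0|0·0)* — 12 states

12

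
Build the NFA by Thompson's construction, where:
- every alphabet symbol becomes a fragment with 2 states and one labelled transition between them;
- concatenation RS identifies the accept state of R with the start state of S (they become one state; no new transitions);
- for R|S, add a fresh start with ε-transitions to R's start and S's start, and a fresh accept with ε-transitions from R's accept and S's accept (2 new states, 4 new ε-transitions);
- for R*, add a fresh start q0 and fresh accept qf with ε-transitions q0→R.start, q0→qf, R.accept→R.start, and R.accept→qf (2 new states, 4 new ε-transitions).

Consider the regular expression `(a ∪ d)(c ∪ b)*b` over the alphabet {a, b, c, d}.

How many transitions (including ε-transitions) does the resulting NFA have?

17

Building bottom-up:
Each of the 5 symbol leaves contributes 1 transition (1 symbol, 0 ε).
  a ∪ d = 6 transitions (2 symbol, 4 ε)
  c ∪ b = 6 transitions (2 symbol, 4 ε)
  (c ∪ b)* = 10 transitions (2 symbol, 8 ε)
  (a ∪ d)(c ∪ b)*b = 17 transitions (5 symbol, 12 ε)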